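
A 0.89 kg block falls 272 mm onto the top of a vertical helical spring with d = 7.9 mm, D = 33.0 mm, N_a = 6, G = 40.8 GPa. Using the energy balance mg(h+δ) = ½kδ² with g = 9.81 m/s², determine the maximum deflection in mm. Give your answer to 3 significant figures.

7.28 mm

k = Gd⁴/(8D³N_a) = (40.8×10³)(7.9⁴)/(8·33.0³·6) = 92.127 N/mm
W = mg = 0.89 × 9.81 = 8.7309 N
½kδ² − Wδ − Wh = 0 → δ = (W + √(W² + 2kWh))/k
δ = (8.7309 + √(76.229 + 437566))/92.127 = (8.7309 + 661.55)/92.127 = 7.2756 mm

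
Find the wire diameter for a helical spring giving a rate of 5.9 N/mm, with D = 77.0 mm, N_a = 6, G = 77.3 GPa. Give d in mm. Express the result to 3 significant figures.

6.40 mm

d = (8D³N_a·k / G)^(1/4) = (8·77.0³·6·5.9 / (77.3×10³))^0.25
  = (1672.6)^0.25 = 6.3951 mm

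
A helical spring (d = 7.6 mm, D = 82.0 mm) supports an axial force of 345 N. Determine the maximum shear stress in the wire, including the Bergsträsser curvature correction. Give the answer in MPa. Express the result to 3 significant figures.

Spring index C = D/d = 82.0/7.6 = 10.7895
K_B = (4C+2)/(4C−3) = 45.158/40.158 = 1.1245
τ₀ = 8FD/(πd³) = 8·345·82.0/(π·7.6³) = 226320/1379.1 = 164.11 MPa
τ_max = K·τ₀ = 1.1245 × 164.11 = 184.54 MPa

185 MPa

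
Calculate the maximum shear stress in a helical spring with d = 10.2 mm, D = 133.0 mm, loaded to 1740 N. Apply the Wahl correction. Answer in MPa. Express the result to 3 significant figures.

Spring index C = D/d = 133.0/10.2 = 13.0392
K_W = (4C−1)/(4C−4) + 0.615/C = 51.157/48.157 + 0.0472 = 1.1095
τ₀ = 8FD/(πd³) = 8·1740·133.0/(π·10.2³) = 1.85136e+06/3333.9 = 555.32 MPa
τ_max = K·τ₀ = 1.1095 × 555.32 = 616.1 MPa

616 MPa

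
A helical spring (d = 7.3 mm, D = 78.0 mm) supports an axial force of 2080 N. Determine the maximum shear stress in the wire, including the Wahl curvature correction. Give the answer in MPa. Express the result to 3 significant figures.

Spring index C = D/d = 78.0/7.3 = 10.6849
K_W = (4C−1)/(4C−4) + 0.615/C = 41.740/38.740 + 0.0576 = 1.1350
τ₀ = 8FD/(πd³) = 8·2080·78.0/(π·7.3³) = 1.29792e+06/1222.1 = 1062 MPa
τ_max = K·τ₀ = 1.1350 × 1062 = 1205.4 MPa

1210 MPa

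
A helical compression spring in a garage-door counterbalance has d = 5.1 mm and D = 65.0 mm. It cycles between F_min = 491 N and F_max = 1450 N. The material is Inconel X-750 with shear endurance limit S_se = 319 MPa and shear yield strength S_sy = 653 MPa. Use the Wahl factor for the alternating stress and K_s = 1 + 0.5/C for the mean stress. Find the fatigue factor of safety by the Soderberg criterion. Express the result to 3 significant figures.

C = D/d = 65.0/5.1 = 12.7451; K_W = (4C−1)/(4C−4)+0.615/C = 1.1121; K_s = 1+0.5/C = 1.0392
F_a = (F_max−F_min)/2 = 479.5 N; F_m = (F_max+F_min)/2 = 970.5 N
τ_a = K_W·8F_aD/(πd³) = 1.1121 × 598.32 = 665.39 MPa
τ_m = K_s·8F_mD/(πd³) = 1.0392 × 1211 = 1258.5 MPa
Soderberg: 1/n_f = τ_a/S_se + τ_m/S_sy = 665.39/319 + 1258.5/653 = 2.08588 + 1.92725 = 4.0131
n_f = 1/4.0131 = 0.2492

0.249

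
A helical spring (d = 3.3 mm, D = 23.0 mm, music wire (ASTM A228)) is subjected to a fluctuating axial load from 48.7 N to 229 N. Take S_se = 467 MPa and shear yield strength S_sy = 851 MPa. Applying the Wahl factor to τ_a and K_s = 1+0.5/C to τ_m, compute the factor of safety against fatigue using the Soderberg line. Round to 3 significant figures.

C = D/d = 23.0/3.3 = 6.9697; K_W = (4C−1)/(4C−4)+0.615/C = 1.2139; K_s = 1+0.5/C = 1.0717
F_a = (F_max−F_min)/2 = 90.15 N; F_m = (F_max+F_min)/2 = 138.85 N
τ_a = K_W·8F_aD/(πd³) = 1.2139 × 146.92 = 178.35 MPa
τ_m = K_s·8F_mD/(πd³) = 1.0717 × 226.29 = 242.53 MPa
Soderberg: 1/n_f = τ_a/S_se + τ_m/S_sy = 178.35/467 + 242.53/851 = 0.38190 + 0.28499 = 0.66689
n_f = 1/0.66689 = 1.499

1.50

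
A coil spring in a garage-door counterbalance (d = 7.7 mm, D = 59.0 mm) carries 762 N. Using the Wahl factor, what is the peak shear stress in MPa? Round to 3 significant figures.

Spring index C = D/d = 59.0/7.7 = 7.6623
K_W = (4C−1)/(4C−4) + 0.615/C = 29.649/26.649 + 0.0803 = 1.1928
τ₀ = 8FD/(πd³) = 8·762·59.0/(π·7.7³) = 359664/1434.2 = 250.77 MPa
τ_max = K·τ₀ = 1.1928 × 250.77 = 299.13 MPa

299 MPa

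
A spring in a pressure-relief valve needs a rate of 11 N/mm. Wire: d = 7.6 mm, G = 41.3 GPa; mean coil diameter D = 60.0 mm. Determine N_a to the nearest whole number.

N_a = Gd⁴/(8D³k) = (41.3×10³ × 7.6⁴)/(8 × 60.0³ × 11)
    = 1.37786e+08 / 1.9008e+07 = 7.249 → 7 coils

7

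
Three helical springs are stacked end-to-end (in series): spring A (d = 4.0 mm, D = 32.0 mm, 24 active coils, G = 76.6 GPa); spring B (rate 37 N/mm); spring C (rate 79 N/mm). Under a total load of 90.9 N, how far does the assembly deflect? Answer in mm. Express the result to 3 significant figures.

32.8 mm

k_A = Gd⁴/(8D³N_a) = (76.6×10³)(4.0⁴)/(8·32.0³·24) = 3.1169 N/mm
Series: 1/k_eq = 1/3.1169 + 1/37 + 1/79 = 0.36052; k_eq = 2.7738 N/mm
δ = F/k_eq = 90.9/2.7738 = 32.771 mm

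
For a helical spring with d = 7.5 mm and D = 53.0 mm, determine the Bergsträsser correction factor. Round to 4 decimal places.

C = D/d = 53.0/7.5 = 7.0667
K_B = (4C+2)/(4C−3) = 30.267/25.267 = 1.1979

1.1979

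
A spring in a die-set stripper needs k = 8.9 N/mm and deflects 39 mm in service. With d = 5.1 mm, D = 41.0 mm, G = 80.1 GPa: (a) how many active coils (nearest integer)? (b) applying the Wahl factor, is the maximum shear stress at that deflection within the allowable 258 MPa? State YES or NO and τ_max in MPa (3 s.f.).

N_a = Gd⁴/(8D³k) = (80.1×10³)(5.1⁴)/(8·41.0³·8.9) = 11.04 → N_a = 11
Actual rate k = Gd⁴/(8D³·11) = 8.9347 N/mm
Working load F = kδ = 8.9347·39 = 348.45 N
C = 41.0/5.1 = 8.0392; K_W = (4C−1)/(4C−4)+0.615/C = 1.1830
τ_max = K_W·8FD/(πd³) = 1.1830·274.26 = 324.46 MPa
τ_max > 258 MPa → exceeds allowable

(a) 11 coils; (b) NO, τ_max = 324 MPa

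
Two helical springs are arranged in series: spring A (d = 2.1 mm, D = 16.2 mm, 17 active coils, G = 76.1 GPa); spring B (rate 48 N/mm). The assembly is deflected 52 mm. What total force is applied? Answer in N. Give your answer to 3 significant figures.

126 N

k_A = Gd⁴/(8D³N_a) = (76.1×10³)(2.1⁴)/(8·16.2³·17) = 2.5596 N/mm
Series: 1/k_eq = 1/2.5596 + 1/48 = 0.41151; k_eq = 2.43 N/mm
F = k_eq·δ = 2.43·52 = 126.36 N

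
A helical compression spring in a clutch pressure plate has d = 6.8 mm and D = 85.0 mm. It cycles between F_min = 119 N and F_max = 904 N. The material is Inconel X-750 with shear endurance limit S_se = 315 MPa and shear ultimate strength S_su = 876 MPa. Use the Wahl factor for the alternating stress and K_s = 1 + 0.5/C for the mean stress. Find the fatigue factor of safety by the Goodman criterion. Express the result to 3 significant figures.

0.728

C = D/d = 85.0/6.8 = 12.5000; K_W = (4C−1)/(4C−4)+0.615/C = 1.1144; K_s = 1+0.5/C = 1.0400
F_a = (F_max−F_min)/2 = 392.5 N; F_m = (F_max+F_min)/2 = 511.5 N
τ_a = K_W·8F_aD/(πd³) = 1.1144 × 270.19 = 301.11 MPa
τ_m = K_s·8F_mD/(πd³) = 1.0400 × 352.11 = 366.19 MPa
Goodman: 1/n_f = τ_a/S_se + τ_m/S_su = 301.11/315 + 366.19/876 = 0.95589 + 0.41803 = 1.3739
n_f = 1/1.3739 = 0.7278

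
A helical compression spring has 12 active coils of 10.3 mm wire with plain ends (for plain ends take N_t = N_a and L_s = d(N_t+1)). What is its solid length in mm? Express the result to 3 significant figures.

plain ends: N_t = N_a = 12
L_s = d·(N_t+1) = 10.3 × 13 = 133.9 mm

134 mm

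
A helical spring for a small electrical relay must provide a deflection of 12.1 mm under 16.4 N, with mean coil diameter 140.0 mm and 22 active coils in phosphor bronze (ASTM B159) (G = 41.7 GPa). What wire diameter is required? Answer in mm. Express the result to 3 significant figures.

Required rate k = F/δ = 16.4/12.1 = 1.3554 N/mm
d = (8D³N_a·k / G)^(1/4) = (8·140.0³·22·1.3554 / (41.7×10³))^0.25
  = (15697)^0.25 = 11.1932 mm

11.2 mm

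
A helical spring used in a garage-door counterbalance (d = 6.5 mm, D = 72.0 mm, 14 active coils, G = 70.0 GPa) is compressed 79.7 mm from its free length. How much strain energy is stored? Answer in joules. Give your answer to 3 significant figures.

9.49 J

k = Gd⁴/(8D³N_a) = (70.0×10³)(6.5⁴)/(8·72.0³·14) = 2.9891 N/mm
U = ½kδ² = 0.5 × 2.9891 × 79.7² = 9493.4 N·mm = 9.4934 J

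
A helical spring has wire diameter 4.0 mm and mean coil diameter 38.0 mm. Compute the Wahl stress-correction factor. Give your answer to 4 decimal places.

C = D/d = 38.0/4.0 = 9.5000
K_W = (4C−1)/(4C−4) + 0.615/C = 37.000/34.000 + 0.0647 = 1.1530

1.1530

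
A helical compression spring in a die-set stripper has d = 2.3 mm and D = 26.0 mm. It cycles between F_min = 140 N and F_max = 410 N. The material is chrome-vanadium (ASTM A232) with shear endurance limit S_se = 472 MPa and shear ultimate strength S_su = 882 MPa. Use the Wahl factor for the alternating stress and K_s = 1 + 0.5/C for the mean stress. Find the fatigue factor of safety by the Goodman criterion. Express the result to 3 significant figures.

0.284

C = D/d = 26.0/2.3 = 11.3043; K_W = (4C−1)/(4C−4)+0.615/C = 1.1272; K_s = 1+0.5/C = 1.0442
F_a = (F_max−F_min)/2 = 135 N; F_m = (F_max+F_min)/2 = 275 N
τ_a = K_W·8F_aD/(πd³) = 1.1272 × 734.62 = 828.06 MPa
τ_m = K_s·8F_mD/(πd³) = 1.0442 × 1496.5 = 1562.6 MPa
Goodman: 1/n_f = τ_a/S_se + τ_m/S_su = 828.06/472 + 1562.6/882 = 1.75436 + 1.77170 = 3.5261
n_f = 1/3.5261 = 0.2836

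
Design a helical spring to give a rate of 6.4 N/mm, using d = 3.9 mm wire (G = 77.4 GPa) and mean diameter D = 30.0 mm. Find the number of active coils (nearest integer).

13

N_a = Gd⁴/(8D³k) = (77.4×10³ × 3.9⁴)/(8 × 30.0³ × 6.4)
    = 1.7906e+07 / 1.3824e+06 = 12.95 → 13 coils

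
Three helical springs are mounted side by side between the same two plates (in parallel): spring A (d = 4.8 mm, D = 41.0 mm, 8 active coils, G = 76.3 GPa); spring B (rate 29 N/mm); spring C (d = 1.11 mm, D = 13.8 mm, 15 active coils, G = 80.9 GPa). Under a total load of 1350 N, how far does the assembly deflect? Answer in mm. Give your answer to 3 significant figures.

35.0 mm

k_A = Gd⁴/(8D³N_a) = (76.3×10³)(4.8⁴)/(8·41.0³·8) = 9.1824 N/mm
k_C = Gd⁴/(8D³N_a) = (80.9×10³)(1.11⁴)/(8·13.8³·15) = 0.38942 N/mm
Parallel: k_eq = 9.1824 + 29 + 0.38942 = 38.572 N/mm
δ = F/k_eq = 1350/38.572 = 35 mm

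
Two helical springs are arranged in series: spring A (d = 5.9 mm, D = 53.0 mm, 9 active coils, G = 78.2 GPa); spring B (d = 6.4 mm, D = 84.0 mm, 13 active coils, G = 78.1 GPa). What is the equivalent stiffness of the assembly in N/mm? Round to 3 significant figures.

1.71 N/mm

k_A = Gd⁴/(8D³N_a) = (78.2×10³)(5.9⁴)/(8·53.0³·9) = 8.84 N/mm
k_B = Gd⁴/(8D³N_a) = (78.1×10³)(6.4⁴)/(8·84.0³·13) = 2.1257 N/mm
Series: 1/k_eq = 1/8.84 + 1/2.1257 = 0.58356; k_eq = 1.7136 N/mm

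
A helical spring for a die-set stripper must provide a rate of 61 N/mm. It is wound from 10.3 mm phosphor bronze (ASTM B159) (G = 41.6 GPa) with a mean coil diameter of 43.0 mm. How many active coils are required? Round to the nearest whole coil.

12

N_a = Gd⁴/(8D³k) = (41.6×10³ × 10.3⁴)/(8 × 43.0³ × 61)
    = 4.68212e+08 / 3.87994e+07 = 12.07 → 12 coils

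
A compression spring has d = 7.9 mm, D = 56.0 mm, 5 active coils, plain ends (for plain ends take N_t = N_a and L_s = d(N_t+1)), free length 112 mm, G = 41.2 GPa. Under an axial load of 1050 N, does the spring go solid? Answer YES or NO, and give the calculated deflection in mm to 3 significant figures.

NO, δ = 46.0 mm

k = Gd⁴/(8D³N_a) = (41.2×10³)(7.9⁴)/(8·56.0³·5) = 22.844 N/mm
N_t = 5; L_s = 7.9·6 = 47.4 mm; δ_solid = L₀ − L_s = 112 − 47.4 = 64.6 mm
δ = F/k = 1050/22.844 = 45.963 mm
δ < δ_solid → spring does not go solid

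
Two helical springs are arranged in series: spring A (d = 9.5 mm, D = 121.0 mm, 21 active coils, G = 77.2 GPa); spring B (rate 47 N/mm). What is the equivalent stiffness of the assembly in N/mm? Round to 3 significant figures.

k_A = Gd⁴/(8D³N_a) = (77.2×10³)(9.5⁴)/(8·121.0³·21) = 2.1127 N/mm
Series: 1/k_eq = 1/2.1127 + 1/47 = 0.4946; k_eq = 2.0219 N/mm

2.02 N/mm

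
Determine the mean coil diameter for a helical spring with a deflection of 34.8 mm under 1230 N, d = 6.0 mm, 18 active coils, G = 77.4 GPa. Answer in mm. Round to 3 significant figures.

Required rate k = F/δ = 1230/34.8 = 35.345 N/mm
D = (Gd⁴/(8N_a·k))^(1/3) = (77.4×10³·6.0⁴/(8·18·35.345))^(1/3)
  = (19708.7)^(1/3) = 27.0117 mm

27.0 mm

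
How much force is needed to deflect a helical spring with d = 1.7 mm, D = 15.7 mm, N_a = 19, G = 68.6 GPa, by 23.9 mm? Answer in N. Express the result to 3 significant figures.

k = Gd⁴/(8D³N_a) = (68.6×10³)(1.7⁴)/(8·15.7³·19) = 0.97404 N/mm
F = k·δ = 0.97404 × 23.9 = 23.28 N

23.3 N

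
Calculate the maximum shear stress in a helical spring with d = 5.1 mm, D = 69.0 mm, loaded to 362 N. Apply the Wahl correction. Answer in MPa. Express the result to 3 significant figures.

530 MPa

Spring index C = D/d = 69.0/5.1 = 13.5294
K_W = (4C−1)/(4C−4) + 0.615/C = 53.118/50.118 + 0.0455 = 1.1053
τ₀ = 8FD/(πd³) = 8·362·69.0/(π·5.1³) = 199824/416.74 = 479.5 MPa
τ_max = K·τ₀ = 1.1053 × 479.5 = 530 MPa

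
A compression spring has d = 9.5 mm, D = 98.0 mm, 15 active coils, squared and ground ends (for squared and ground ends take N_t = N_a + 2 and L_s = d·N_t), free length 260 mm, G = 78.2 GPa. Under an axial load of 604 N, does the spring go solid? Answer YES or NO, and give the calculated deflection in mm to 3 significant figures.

YES, δ = 107 mm

k = Gd⁴/(8D³N_a) = (78.2×10³)(9.5⁴)/(8·98.0³·15) = 5.6395 N/mm
N_t = 17; L_s = 9.5·17 = 161.5 mm; δ_solid = L₀ − L_s = 260 − 161.5 = 98.5 mm
δ = F/k = 604/5.6395 = 107.1 mm
δ ≥ δ_solid → spring goes solid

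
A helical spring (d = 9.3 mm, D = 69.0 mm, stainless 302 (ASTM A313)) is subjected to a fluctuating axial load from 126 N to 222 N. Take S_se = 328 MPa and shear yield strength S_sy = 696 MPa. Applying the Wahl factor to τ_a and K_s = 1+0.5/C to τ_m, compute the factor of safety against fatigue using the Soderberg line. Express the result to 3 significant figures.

C = D/d = 69.0/9.3 = 7.4194; K_W = (4C−1)/(4C−4)+0.615/C = 1.1997; K_s = 1+0.5/C = 1.0674
F_a = (F_max−F_min)/2 = 48 N; F_m = (F_max+F_min)/2 = 174 N
τ_a = K_W·8F_aD/(πd³) = 1.1997 × 10.485 = 12.58 MPa
τ_m = K_s·8F_mD/(πd³) = 1.0674 × 38.009 = 40.571 MPa
Soderberg: 1/n_f = τ_a/S_se + τ_m/S_sy = 12.58/328 + 40.571/696 = 0.03835 + 0.05829 = 0.096643
n_f = 1/0.096643 = 10.35

10.3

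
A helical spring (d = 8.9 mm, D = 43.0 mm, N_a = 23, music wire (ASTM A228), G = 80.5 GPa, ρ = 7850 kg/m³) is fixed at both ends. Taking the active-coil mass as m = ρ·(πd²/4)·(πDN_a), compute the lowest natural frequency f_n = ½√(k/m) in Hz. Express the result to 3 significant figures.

k = Gd⁴/(8D³N_a) = (80.5×10³)(8.9⁴)/(8·43.0³·23) = 34.525 N/mm = 34525 N/m
Wire length L = πDN_a = π·43.0·23 = 3107 mm
m = ρ·(πd²/4)·L = 7850 × 62.211×10⁻⁶ m² × 3.107 m = 1.5173 kg
f_n = ½√(k/m) = 0.5·√(34525/1.5173) = 0.5·√(22753) = 75.421 Hz

75.4 Hz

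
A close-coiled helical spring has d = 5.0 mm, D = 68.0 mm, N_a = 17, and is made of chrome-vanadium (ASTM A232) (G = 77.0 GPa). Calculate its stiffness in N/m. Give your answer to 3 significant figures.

k = Gd⁴/(8D³N_a) = (77.0×10³ × 5.0⁴) / (8 × 68.0³ × 17)
  = 4.8125e+07 / 4.27628e+07 = 1.1254 N/mm = 1125.4 N/m

1130 N/m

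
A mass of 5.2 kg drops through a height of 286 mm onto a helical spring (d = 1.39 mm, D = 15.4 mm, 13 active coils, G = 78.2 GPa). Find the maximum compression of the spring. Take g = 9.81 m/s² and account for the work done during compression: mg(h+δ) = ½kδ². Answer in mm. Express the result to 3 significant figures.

272 mm

k = Gd⁴/(8D³N_a) = (78.2×10³)(1.39⁴)/(8·15.4³·13) = 0.76855 N/mm
W = mg = 5.2 × 9.81 = 51.012 N
½kδ² − Wδ − Wh = 0 → δ = (W + √(W² + 2kWh))/k
δ = (51.012 + √(2602.2 + 22425.3))/0.76855 = (51.012 + 158.2)/0.76855 = 272.22 mm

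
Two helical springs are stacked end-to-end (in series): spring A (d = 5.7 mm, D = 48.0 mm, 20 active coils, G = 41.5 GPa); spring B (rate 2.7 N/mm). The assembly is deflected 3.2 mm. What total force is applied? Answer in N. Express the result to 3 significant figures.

k_A = Gd⁴/(8D³N_a) = (41.5×10³)(5.7⁴)/(8·48.0³·20) = 2.4757 N/mm
Series: 1/k_eq = 1/2.4757 + 1/2.7 = 0.77429; k_eq = 1.2915 N/mm
F = k_eq·δ = 1.2915·3.2 = 4.1328 N

4.13 N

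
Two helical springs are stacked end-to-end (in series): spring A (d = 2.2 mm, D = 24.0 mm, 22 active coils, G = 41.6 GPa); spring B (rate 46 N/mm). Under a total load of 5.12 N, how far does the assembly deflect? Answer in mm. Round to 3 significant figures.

k_A = Gd⁴/(8D³N_a) = (41.6×10³)(2.2⁴)/(8·24.0³·22) = 0.40053 N/mm
Series: 1/k_eq = 1/0.40053 + 1/46 = 2.5184; k_eq = 0.39707 N/mm
δ = F/k_eq = 5.12/0.39707 = 12.894 mm

12.9 mm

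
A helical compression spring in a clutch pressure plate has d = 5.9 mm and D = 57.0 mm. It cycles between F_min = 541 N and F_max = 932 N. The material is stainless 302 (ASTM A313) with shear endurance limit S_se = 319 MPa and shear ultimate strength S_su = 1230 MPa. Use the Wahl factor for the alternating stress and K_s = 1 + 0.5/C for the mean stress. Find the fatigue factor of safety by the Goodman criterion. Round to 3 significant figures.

1.06

C = D/d = 57.0/5.9 = 9.6610; K_W = (4C−1)/(4C−4)+0.615/C = 1.1503; K_s = 1+0.5/C = 1.0518
F_a = (F_max−F_min)/2 = 195.5 N; F_m = (F_max+F_min)/2 = 736.5 N
τ_a = K_W·8F_aD/(πd³) = 1.1503 × 138.17 = 158.93 MPa
τ_m = K_s·8F_mD/(πd³) = 1.0518 × 520.51 = 547.45 MPa
Goodman: 1/n_f = τ_a/S_se + τ_m/S_su = 158.93/319 + 547.45/1230 = 0.49821 + 0.44508 = 0.94329
n_f = 1/0.94329 = 1.06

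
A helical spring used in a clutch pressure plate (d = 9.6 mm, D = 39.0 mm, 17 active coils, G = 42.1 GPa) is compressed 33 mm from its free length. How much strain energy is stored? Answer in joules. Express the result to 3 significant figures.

k = Gd⁴/(8D³N_a) = (42.1×10³)(9.6⁴)/(8·39.0³·17) = 44.324 N/mm
U = ½kδ² = 0.5 × 44.324 × 33² = 24134 N·mm = 24.134 J

24.1 J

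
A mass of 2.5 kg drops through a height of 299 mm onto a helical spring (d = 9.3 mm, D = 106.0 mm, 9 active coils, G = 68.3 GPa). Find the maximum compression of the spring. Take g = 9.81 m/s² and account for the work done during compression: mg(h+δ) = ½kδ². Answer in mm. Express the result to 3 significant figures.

53.9 mm

k = Gd⁴/(8D³N_a) = (68.3×10³)(9.3⁴)/(8·106.0³·9) = 5.958 N/mm
W = mg = 2.5 × 9.81 = 24.525 N
½kδ² − Wδ − Wh = 0 → δ = (W + √(W² + 2kWh))/k
δ = (24.525 + √(601.48 + 87380.1))/5.958 = (24.525 + 296.62)/5.958 = 53.901 mm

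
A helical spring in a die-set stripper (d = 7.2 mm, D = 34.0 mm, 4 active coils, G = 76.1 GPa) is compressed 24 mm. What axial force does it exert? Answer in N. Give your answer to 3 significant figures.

3900 N

k = Gd⁴/(8D³N_a) = (76.1×10³)(7.2⁴)/(8·34.0³·4) = 162.6 N/mm
F = k·δ = 162.6 × 24 = 3902.5 N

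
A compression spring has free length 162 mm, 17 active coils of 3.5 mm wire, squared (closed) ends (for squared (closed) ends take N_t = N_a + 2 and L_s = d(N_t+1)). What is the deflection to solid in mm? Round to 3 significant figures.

N_t = 19; L_s = 3.5·20 = 70 mm
δ_solid = L₀ − L_s = 162 − 70 = 92 mm

92.0 mm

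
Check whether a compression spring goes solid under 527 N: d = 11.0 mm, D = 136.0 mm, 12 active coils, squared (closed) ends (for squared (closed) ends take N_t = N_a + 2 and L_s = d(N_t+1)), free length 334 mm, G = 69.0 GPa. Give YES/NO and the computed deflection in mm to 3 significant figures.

k = Gd⁴/(8D³N_a) = (69.0×10³)(11.0⁴)/(8·136.0³·12) = 4.1834 N/mm
N_t = 14; L_s = 11.0·15 = 165 mm; δ_solid = L₀ − L_s = 334 − 165 = 169 mm
δ = F/k = 527/4.1834 = 125.97 mm
δ < δ_solid → spring does not go solid

NO, δ = 126 mm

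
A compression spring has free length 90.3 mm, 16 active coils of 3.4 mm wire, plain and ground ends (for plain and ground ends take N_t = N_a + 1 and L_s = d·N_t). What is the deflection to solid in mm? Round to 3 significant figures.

N_t = 17; L_s = 3.4·17 = 57.8 mm
δ_solid = L₀ − L_s = 90.3 − 57.8 = 32.5 mm

32.5 mm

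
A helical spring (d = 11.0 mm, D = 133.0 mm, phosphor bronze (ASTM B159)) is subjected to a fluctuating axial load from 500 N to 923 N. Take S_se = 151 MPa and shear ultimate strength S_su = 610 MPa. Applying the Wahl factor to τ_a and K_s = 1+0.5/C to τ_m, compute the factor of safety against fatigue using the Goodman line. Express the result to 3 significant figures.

1.41

C = D/d = 133.0/11.0 = 12.0909; K_W = (4C−1)/(4C−4)+0.615/C = 1.1185; K_s = 1+0.5/C = 1.0414
F_a = (F_max−F_min)/2 = 211.5 N; F_m = (F_max+F_min)/2 = 711.5 N
τ_a = K_W·8F_aD/(πd³) = 1.1185 × 53.818 = 60.194 MPa
τ_m = K_s·8F_mD/(πd³) = 1.0414 × 181.05 = 188.53 MPa
Goodman: 1/n_f = τ_a/S_se + τ_m/S_su = 60.194/151 + 188.53/610 = 0.39864 + 0.30907 = 0.70771
n_f = 1/0.70771 = 1.413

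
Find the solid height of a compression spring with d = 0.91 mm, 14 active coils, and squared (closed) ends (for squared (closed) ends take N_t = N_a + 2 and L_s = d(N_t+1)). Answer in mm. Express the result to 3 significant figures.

squared (closed) ends: N_t = N_a + 2 = 14 + 2 = 16
L_s = d·(N_t+1) = 0.91 × 17 = 15.47 mm

15.5 mm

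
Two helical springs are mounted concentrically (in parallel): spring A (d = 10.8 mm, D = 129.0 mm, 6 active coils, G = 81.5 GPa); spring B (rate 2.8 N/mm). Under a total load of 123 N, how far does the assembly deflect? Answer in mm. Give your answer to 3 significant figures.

k_A = Gd⁴/(8D³N_a) = (81.5×10³)(10.8⁴)/(8·129.0³·6) = 10.761 N/mm
Parallel: k_eq = 10.761 + 2.8 = 13.561 N/mm
δ = F/k_eq = 123/13.561 = 9.0703 mm

9.07 mm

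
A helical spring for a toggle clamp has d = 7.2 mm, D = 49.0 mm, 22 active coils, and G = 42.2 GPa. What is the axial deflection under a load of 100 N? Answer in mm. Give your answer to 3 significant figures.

18.3 mm

k = Gd⁴/(8D³N_a) = (42.2×10³)(7.2⁴)/(8·49.0³·22) = 5.477 N/mm
δ = F/k = 100 / 5.477 = 18.258 mm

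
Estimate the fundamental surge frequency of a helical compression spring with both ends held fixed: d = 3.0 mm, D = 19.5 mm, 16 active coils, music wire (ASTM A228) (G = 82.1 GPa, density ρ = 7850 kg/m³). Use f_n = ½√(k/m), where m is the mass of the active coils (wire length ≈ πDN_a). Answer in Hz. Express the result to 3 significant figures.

179 Hz

k = Gd⁴/(8D³N_a) = (82.1×10³)(3.0⁴)/(8·19.5³·16) = 7.0067 N/mm = 7006.7 N/m
Wire length L = πDN_a = π·19.5·16 = 980.18 mm
m = ρ·(πd²/4)·L = 7850 × 7.0686×10⁻⁶ m² × 0.98018 m = 0.054388 kg
f_n = ½√(k/m) = 0.5·√(7006.7/0.054388) = 0.5·√(1.2883e+05) = 179.46 Hz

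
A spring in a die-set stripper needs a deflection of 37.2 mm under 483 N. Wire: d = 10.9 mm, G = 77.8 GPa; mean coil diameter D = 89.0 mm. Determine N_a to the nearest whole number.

Required rate k = F/δ = 483/37.2 = 12.984 N/mm
N_a = Gd⁴/(8D³k) = (77.8×10³ × 10.9⁴)/(8 × 89.0³ × 12.984)
    = 1.09821e+09 / 7.32258e+07 = 15 → 15 coils

15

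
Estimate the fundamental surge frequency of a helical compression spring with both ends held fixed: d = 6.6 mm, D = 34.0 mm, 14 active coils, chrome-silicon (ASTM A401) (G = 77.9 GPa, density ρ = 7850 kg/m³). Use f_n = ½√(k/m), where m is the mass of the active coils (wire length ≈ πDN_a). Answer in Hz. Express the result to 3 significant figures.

145 Hz

k = Gd⁴/(8D³N_a) = (77.9×10³)(6.6⁴)/(8·34.0³·14) = 33.578 N/mm = 33578 N/m
Wire length L = πDN_a = π·34.0·14 = 1495.4 mm
m = ρ·(πd²/4)·L = 7850 × 34.212×10⁻⁶ m² × 1.4954 m = 0.40161 kg
f_n = ½√(k/m) = 0.5·√(33578/0.40161) = 0.5·√(83609) = 144.58 Hz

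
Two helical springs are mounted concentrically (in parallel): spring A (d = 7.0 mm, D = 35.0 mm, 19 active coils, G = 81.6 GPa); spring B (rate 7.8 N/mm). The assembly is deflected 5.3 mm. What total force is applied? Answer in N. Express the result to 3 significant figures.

k_A = Gd⁴/(8D³N_a) = (81.6×10³)(7.0⁴)/(8·35.0³·19) = 30.063 N/mm
Parallel: k_eq = 30.063 + 7.8 = 37.863 N/mm
F = k_eq·δ = 37.863·5.3 = 200.67 N

201 N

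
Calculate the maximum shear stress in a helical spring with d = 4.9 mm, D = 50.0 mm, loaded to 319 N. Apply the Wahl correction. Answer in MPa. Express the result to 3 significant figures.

394 MPa

Spring index C = D/d = 50.0/4.9 = 10.2041
K_W = (4C−1)/(4C−4) + 0.615/C = 39.816/36.816 + 0.0603 = 1.1418
τ₀ = 8FD/(πd³) = 8·319·50.0/(π·4.9³) = 127600/369.61 = 345.23 MPa
τ_max = K·τ₀ = 1.1418 × 345.23 = 394.17 MPa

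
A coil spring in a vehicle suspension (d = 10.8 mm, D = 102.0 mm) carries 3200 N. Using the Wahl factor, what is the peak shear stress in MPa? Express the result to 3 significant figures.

Spring index C = D/d = 102.0/10.8 = 9.4444
K_W = (4C−1)/(4C−4) + 0.615/C = 36.778/33.778 + 0.0651 = 1.1539
τ₀ = 8FD/(πd³) = 8·3200·102.0/(π·10.8³) = 2.6112e+06/3957.5 = 659.81 MPa
τ_max = K·τ₀ = 1.1539 × 659.81 = 761.38 MPa

761 MPa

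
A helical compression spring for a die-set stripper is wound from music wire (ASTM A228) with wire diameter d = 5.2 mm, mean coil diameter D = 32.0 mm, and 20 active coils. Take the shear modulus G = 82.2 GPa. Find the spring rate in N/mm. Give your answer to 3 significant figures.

k = Gd⁴/(8D³N_a) = (82.2×10³ × 5.2⁴) / (8 × 32.0³ × 20)
  = 6.01015e+07 / 5.24288e+06 = 11.463 N/mm

11.5 N/mm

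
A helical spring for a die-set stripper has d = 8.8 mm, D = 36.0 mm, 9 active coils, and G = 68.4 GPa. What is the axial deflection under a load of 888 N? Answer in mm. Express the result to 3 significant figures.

7.27 mm

k = Gd⁴/(8D³N_a) = (68.4×10³)(8.8⁴)/(8·36.0³·9) = 122.11 N/mm
δ = F/k = 888 / 122.11 = 7.2722 mm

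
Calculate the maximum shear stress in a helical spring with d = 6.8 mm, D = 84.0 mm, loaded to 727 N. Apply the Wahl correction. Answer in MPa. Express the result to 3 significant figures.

Spring index C = D/d = 84.0/6.8 = 12.3529
K_W = (4C−1)/(4C−4) + 0.615/C = 48.412/45.412 + 0.0498 = 1.1158
τ₀ = 8FD/(πd³) = 8·727·84.0/(π·6.8³) = 488544/987.82 = 494.57 MPa
τ_max = K·τ₀ = 1.1158 × 494.57 = 551.86 MPa

552 MPa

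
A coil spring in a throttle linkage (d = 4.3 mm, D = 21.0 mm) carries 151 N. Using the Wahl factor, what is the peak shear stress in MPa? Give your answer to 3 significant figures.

Spring index C = D/d = 21.0/4.3 = 4.8837
K_W = (4C−1)/(4C−4) + 0.615/C = 18.535/15.535 + 0.1259 = 1.3190
τ₀ = 8FD/(πd³) = 8·151·21.0/(π·4.3³) = 25368/249.78 = 101.56 MPa
τ_max = K·τ₀ = 1.3190 × 101.56 = 133.96 MPa

134 MPa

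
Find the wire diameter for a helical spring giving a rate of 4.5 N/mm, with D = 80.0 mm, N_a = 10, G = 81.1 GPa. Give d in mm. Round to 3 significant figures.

6.90 mm

d = (8D³N_a·k / G)^(1/4) = (8·80.0³·10·4.5 / (81.1×10³))^0.25
  = (2272.7)^0.25 = 6.9046 mm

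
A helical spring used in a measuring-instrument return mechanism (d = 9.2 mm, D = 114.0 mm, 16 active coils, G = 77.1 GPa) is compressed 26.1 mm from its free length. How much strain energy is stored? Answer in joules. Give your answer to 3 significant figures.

k = Gd⁴/(8D³N_a) = (77.1×10³)(9.2⁴)/(8·114.0³·16) = 2.9126 N/mm
U = ½kδ² = 0.5 × 2.9126 × 26.1² = 992.05 N·mm = 0.99205 J

0.992 J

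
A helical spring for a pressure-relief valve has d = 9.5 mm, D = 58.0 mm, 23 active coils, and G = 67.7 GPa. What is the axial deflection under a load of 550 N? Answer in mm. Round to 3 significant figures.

k = Gd⁴/(8D³N_a) = (67.7×10³)(9.5⁴)/(8·58.0³·23) = 15.36 N/mm
δ = F/k = 550 / 15.36 = 35.808 mm

35.8 mm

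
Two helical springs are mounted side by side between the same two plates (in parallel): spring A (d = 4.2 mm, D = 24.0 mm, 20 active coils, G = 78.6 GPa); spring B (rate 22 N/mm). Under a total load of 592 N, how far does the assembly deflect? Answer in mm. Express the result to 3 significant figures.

17.9 mm

k_A = Gd⁴/(8D³N_a) = (78.6×10³)(4.2⁴)/(8·24.0³·20) = 11.058 N/mm
Parallel: k_eq = 11.058 + 22 = 33.058 N/mm
δ = F/k_eq = 592/33.058 = 17.908 mm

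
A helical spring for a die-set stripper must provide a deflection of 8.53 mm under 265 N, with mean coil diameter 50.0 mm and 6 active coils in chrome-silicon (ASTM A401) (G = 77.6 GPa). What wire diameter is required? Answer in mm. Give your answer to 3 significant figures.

Required rate k = F/δ = 265/8.53 = 31.067 N/mm
d = (8D³N_a·k / G)^(1/4) = (8·50.0³·6·31.067 / (77.6×10³))^0.25
  = (2402.1)^0.25 = 7.0008 mm

7.00 mm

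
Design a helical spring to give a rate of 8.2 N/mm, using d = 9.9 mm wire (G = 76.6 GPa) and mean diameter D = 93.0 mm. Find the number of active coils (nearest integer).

14

N_a = Gd⁴/(8D³k) = (76.6×10³ × 9.9⁴)/(8 × 93.0³ × 8.2)
    = 7.35817e+08 / 5.27658e+07 = 13.94 → 14 coils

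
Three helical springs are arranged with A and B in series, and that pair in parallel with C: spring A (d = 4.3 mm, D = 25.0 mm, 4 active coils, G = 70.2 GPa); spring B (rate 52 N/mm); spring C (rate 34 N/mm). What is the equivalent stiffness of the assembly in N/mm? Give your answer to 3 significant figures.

k_A = Gd⁴/(8D³N_a) = (70.2×10³)(4.3⁴)/(8·25.0³·4) = 48 N/mm
Springs A,B series: k_AB = 1/(1/48+1/52) = 24.96 N/mm; parallel with C: k_eq = 24.96+34 = 58.96 N/mm

59.0 N/mm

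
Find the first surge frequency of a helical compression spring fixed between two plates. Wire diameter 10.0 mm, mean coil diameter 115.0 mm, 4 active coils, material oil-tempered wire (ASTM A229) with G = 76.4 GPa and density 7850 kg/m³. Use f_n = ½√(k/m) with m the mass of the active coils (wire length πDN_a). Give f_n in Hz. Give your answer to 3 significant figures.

k = Gd⁴/(8D³N_a) = (76.4×10³)(10.0⁴)/(8·115.0³·4) = 15.698 N/mm = 15698 N/m
Wire length L = πDN_a = π·115.0·4 = 1445.1 mm
m = ρ·(πd²/4)·L = 7850 × 78.54×10⁻⁶ m² × 1.4451 m = 0.89098 kg
f_n = ½√(k/m) = 0.5·√(15698/0.89098) = 0.5·√(17619) = 66.368 Hz

66.4 Hz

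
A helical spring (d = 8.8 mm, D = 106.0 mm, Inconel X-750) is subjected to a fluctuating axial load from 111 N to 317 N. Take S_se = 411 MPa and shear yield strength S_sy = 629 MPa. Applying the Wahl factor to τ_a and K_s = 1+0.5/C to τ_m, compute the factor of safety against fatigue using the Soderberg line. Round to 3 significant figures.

3.98

C = D/d = 106.0/8.8 = 12.0455; K_W = (4C−1)/(4C−4)+0.615/C = 1.1190; K_s = 1+0.5/C = 1.0415
F_a = (F_max−F_min)/2 = 103 N; F_m = (F_max+F_min)/2 = 214 N
τ_a = K_W·8F_aD/(πd³) = 1.1190 × 40.798 = 45.651 MPa
τ_m = K_s·8F_mD/(πd³) = 1.0415 × 84.764 = 88.283 MPa
Soderberg: 1/n_f = τ_a/S_se + τ_m/S_sy = 45.651/411 + 88.283/629 = 0.11107 + 0.14035 = 0.25143
n_f = 1/0.25143 = 3.977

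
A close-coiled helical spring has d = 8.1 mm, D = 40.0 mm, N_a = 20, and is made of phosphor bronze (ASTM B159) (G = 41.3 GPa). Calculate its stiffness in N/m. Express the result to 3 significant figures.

k = Gd⁴/(8D³N_a) = (41.3×10³ × 8.1⁴) / (8 × 40.0³ × 20)
  = 1.77783e+08 / 1.024e+07 = 17.362 N/mm = 17362 N/m

17400 N/m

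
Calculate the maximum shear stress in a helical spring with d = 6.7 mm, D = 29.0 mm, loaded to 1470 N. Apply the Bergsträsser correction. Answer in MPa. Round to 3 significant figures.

Spring index C = D/d = 29.0/6.7 = 4.3284
K_B = (4C+2)/(4C−3) = 19.313/14.313 = 1.3493
τ₀ = 8FD/(πd³) = 8·1470·29.0/(π·6.7³) = 341040/944.87 = 360.94 MPa
τ_max = K·τ₀ = 1.3493 × 360.94 = 487.02 MPa

487 MPa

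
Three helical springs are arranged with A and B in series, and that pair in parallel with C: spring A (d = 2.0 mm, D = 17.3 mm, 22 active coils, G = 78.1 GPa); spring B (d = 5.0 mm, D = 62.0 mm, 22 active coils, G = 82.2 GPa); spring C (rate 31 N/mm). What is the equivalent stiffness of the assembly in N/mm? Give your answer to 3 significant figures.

k_A = Gd⁴/(8D³N_a) = (78.1×10³)(2.0⁴)/(8·17.3³·22) = 1.3713 N/mm
k_B = Gd⁴/(8D³N_a) = (82.2×10³)(5.0⁴)/(8·62.0³·22) = 1.2248 N/mm
Springs A,B series: k_AB = 1/(1/1.3713+1/1.2248) = 0.64695 N/mm; parallel with C: k_eq = 0.64695+31 = 31.647 N/mm

31.6 N/mm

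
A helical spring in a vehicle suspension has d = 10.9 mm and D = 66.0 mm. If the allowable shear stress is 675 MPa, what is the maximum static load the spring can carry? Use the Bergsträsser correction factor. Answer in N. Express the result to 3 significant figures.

C = D/d = 66.0/10.9 = 6.0550
K_B = (4C+2)/(4C−3) = 26.220/21.220 = 1.2356
τ_max = K·8FD/(πd³) → F_max = τ_allow·πd³/(8DK)
F_max = 675·π·10.9³/(8·66.0·1.2356) = 2.7462e+06/652.41 = 4209.3 N

4210 N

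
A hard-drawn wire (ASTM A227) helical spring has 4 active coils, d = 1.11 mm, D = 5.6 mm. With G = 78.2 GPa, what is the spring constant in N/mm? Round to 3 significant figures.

k = Gd⁴/(8D³N_a) = (78.2×10³ × 1.11⁴) / (8 × 5.6³ × 4)
  = 118713 / 5619.71 = 21.124 N/mm

21.1 N/mm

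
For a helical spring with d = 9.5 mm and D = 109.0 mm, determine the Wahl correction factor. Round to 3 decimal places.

1.125

C = D/d = 109.0/9.5 = 11.4737
K_W = (4C−1)/(4C−4) + 0.615/C = 44.895/41.895 + 0.0536 = 1.1252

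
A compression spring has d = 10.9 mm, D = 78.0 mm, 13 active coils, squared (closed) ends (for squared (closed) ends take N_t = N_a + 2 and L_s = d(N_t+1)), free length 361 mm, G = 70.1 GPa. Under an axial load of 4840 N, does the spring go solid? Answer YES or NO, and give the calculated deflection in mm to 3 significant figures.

YES, δ = 241 mm

k = Gd⁴/(8D³N_a) = (70.1×10³)(10.9⁴)/(8·78.0³·13) = 20.05 N/mm
N_t = 15; L_s = 10.9·16 = 174.4 mm; δ_solid = L₀ − L_s = 361 − 174.4 = 186.6 mm
δ = F/k = 4840/20.05 = 241.4 mm
δ ≥ δ_solid → spring goes solid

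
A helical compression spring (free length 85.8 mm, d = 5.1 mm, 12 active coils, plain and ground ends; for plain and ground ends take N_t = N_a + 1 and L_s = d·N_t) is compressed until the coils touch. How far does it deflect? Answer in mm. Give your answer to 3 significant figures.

N_t = 13; L_s = 5.1·13 = 66.3 mm
δ_solid = L₀ − L_s = 85.8 − 66.3 = 19.5 mm

19.5 mm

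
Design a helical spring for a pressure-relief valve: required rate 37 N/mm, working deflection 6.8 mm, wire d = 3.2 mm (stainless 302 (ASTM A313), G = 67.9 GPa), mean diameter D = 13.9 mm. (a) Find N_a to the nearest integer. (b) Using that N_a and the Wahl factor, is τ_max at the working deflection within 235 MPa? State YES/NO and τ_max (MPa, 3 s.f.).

(a) 9 coils; (b) NO, τ_max = 369 MPa

N_a = Gd⁴/(8D³k) = (67.9×10³)(3.2⁴)/(8·13.9³·37) = 8.956 → N_a = 9
Actual rate k = Gd⁴/(8D³·9) = 36.821 N/mm
Working load F = kδ = 36.821·6.8 = 250.38 N
C = 13.9/3.2 = 4.3438; K_W = (4C−1)/(4C−4)+0.615/C = 1.3659
τ_max = K_W·8FD/(πd³) = 1.3659·270.46 = 369.42 MPa
τ_max > 235 MPa → exceeds allowable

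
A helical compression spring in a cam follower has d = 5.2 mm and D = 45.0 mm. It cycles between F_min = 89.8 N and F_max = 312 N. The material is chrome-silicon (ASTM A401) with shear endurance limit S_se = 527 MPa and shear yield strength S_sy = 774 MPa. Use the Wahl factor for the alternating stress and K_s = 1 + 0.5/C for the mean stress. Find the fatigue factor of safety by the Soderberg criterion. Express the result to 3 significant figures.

2.36

C = D/d = 45.0/5.2 = 8.6538; K_W = (4C−1)/(4C−4)+0.615/C = 1.1691; K_s = 1+0.5/C = 1.0578
F_a = (F_max−F_min)/2 = 111.1 N; F_m = (F_max+F_min)/2 = 200.9 N
τ_a = K_W·8F_aD/(πd³) = 1.1691 × 90.543 = 105.85 MPa
τ_m = K_s·8F_mD/(πd³) = 1.0578 × 163.73 = 173.19 MPa
Soderberg: 1/n_f = τ_a/S_se + τ_m/S_sy = 105.85/527 + 173.19/774 = 0.20085 + 0.22376 = 0.42461
n_f = 1/0.42461 = 2.355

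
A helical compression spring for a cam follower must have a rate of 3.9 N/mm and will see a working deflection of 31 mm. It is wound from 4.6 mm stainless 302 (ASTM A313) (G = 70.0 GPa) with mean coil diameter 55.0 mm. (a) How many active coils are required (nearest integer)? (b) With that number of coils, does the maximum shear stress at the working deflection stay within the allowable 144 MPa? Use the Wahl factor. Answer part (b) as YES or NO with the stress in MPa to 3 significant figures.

(a) 6 coils; (b) NO, τ_max = 196 MPa

N_a = Gd⁴/(8D³k) = (70.0×10³)(4.6⁴)/(8·55.0³·3.9) = 6.038 → N_a = 6
Actual rate k = Gd⁴/(8D³·6) = 3.9246 N/mm
Working load F = kδ = 3.9246·31 = 121.66 N
C = 55.0/4.6 = 11.9565; K_W = (4C−1)/(4C−4)+0.615/C = 1.1199
τ_max = K_W·8FD/(πd³) = 1.1199·175.06 = 196.05 MPa
τ_max > 144 MPa → exceeds allowable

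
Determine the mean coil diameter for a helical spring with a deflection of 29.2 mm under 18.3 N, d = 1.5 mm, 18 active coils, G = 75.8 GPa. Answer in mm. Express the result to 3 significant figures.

16.2 mm

Required rate k = F/δ = 18.3/29.2 = 0.62671 N/mm
D = (Gd⁴/(8N_a·k))^(1/3) = (75.8×10³·1.5⁴/(8·18·0.62671))^(1/3)
  = (4252.1)^(1/3) = 16.2007 mm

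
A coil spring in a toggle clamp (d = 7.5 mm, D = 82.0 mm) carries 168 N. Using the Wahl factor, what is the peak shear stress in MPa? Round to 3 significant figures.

Spring index C = D/d = 82.0/7.5 = 10.9333
K_W = (4C−1)/(4C−4) + 0.615/C = 42.733/39.733 + 0.0563 = 1.1318
τ₀ = 8FD/(πd³) = 8·168·82.0/(π·7.5³) = 110208/1325.4 = 83.153 MPa
τ_max = K·τ₀ = 1.1318 × 83.153 = 94.109 MPa

94.1 MPa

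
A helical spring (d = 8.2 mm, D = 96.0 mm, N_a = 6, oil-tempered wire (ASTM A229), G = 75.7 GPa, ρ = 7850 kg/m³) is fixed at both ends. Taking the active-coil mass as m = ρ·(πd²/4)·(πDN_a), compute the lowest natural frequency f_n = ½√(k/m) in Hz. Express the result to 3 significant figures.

51.8 Hz

k = Gd⁴/(8D³N_a) = (75.7×10³)(8.2⁴)/(8·96.0³·6) = 8.0593 N/mm = 8059.3 N/m
Wire length L = πDN_a = π·96.0·6 = 1809.6 mm
m = ρ·(πd²/4)·L = 7850 × 52.81×10⁻⁶ m² × 1.8096 m = 0.75017 kg
f_n = ½√(k/m) = 0.5·√(8059.3/0.75017) = 0.5·√(10743) = 51.825 Hz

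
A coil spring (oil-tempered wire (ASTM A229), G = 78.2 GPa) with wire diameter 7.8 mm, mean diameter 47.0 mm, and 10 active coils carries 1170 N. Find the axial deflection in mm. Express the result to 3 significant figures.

k = Gd⁴/(8D³N_a) = (78.2×10³)(7.8⁴)/(8·47.0³·10) = 34.85 N/mm
δ = F/k = 1170 / 34.85 = 33.573 mm

33.6 mm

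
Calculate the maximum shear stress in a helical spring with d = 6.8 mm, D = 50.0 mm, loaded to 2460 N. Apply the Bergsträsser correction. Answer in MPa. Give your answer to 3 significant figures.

1180 MPa

Spring index C = D/d = 50.0/6.8 = 7.3529
K_B = (4C+2)/(4C−3) = 31.412/26.412 = 1.1893
τ₀ = 8FD/(πd³) = 8·2460·50.0/(π·6.8³) = 984000/987.82 = 996.14 MPa
τ_max = K·τ₀ = 1.1893 × 996.14 = 1184.7 MPa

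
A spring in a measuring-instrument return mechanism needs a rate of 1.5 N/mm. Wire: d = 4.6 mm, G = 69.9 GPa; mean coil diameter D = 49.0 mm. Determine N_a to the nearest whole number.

N_a = Gd⁴/(8D³k) = (69.9×10³ × 4.6⁴)/(8 × 49.0³ × 1.5)
    = 3.12974e+07 / 1.41179e+06 = 22.17 → 22 coils

22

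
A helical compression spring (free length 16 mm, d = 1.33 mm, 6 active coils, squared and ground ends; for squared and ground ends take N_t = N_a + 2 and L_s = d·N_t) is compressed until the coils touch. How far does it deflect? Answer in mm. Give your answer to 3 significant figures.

N_t = 8; L_s = 1.33·8 = 10.64 mm
δ_solid = L₀ − L_s = 16 − 10.64 = 5.36 mm

5.36 mm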